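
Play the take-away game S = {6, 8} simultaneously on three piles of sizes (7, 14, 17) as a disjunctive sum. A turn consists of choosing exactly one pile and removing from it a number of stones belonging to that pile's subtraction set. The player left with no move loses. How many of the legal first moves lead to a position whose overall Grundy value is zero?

5

All piles use S = {6, 8}:
G(0) = 0
G(1) = mex{} = 0
G(2) = mex{} = 0
G(3) = mex{} = 0
G(4) = mex{} = 0
G(5) = mex{} = 0
G(6) = mex{0} = 1
G(7) = mex{0} = 1
G(8) = mex{0,0} = 1
G(9) = mex{0,0} = 1
G(10) = mex{0,0} = 1
G(11) = mex{0,0} = 1
G(12) = mex{1,0} = 2
G(13) = mex{1,0} = 2
G(14) = mex{1,1} = 0
G(15) = mex{1,1} = 0
G(16) = mex{1,1} = 0
G(17) = mex{1,1} = 0
Pile A: G(7) = 1.
Pile B: G(14) = 0.
Pile C: G(17) = 0.
Combined Grundy value = 1 ⊕ 0 ⊕ 0 = 1.
A winning move leaves total XOR = 0, i.e. changes one component's Grundy value g to g ⊕ X where X is the current total.
Pile A: need g' = 1⊕1 = 0. Options: 7−6→G=0. Hits: 1.
Pile B: need g' = 0⊕1 = 1. Options: 14−6→G=1, 14−8→G=1. Hits: 2.
Pile C: need g' = 0⊕1 = 1. Options: 17−6→G=1, 17−8→G=1. Hits: 2.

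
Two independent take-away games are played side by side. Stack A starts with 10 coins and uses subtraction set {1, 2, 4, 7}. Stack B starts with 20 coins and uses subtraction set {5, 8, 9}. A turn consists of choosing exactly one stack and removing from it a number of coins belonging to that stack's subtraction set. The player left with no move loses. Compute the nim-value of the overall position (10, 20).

0

Stack A, S = {1, 2, 4, 7}:
G(0) = 0
G(1) = mex{0} = 1
G(2) = mex{1,0} = 2
G(3) = mex{2,1} = 0
G(4) = mex{0,2,0} = 1
G(5) = mex{1,0,1} = 2
G(6) = mex{2,1,2} = 0
G(7) = mex{0,2,0,0} = 1
G(8) = mex{1,0,1,1} = 2
G(9) = mex{2,1,2,2} = 0
G(10) = mex{0,2,0,0} = 1
G_A(10) = 1.
Stack B, S = {5, 8, 9}:
n :  0  1  2  3  4  5  6  7  8  9 10 11 12 13 14 15 16 17 18 19 20
G :  0  0  0  0  0  1  1  1  1  1  2  2  2  2  0  0  0  0  0  1  1
G_B(20) = 1.
Combined Grundy value = 1 ⊕ 1 = 0.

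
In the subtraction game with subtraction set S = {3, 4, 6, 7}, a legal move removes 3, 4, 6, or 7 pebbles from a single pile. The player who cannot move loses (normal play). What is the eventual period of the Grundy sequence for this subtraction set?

10

n :  0  1  2  3  4  5  6  7  8  9 10 11 12 13 14 15 16 17 18 19 20 21
G :  0  0  0  1  1  1  2  2  2  3  0  0  0  1  1  1  2  2  2  3  0  0
G(n+10) = G(n) holds for n = 0,…,6 (a full window of length max(S) = 7), so the sequence is purely periodic with period 10.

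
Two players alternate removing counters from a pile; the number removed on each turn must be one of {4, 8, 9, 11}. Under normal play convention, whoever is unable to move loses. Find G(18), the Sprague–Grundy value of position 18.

0

G(0) = 0
G(1) = mex{} = 0
G(2) = mex{} = 0
G(3) = mex{} = 0
G(4) = mex{0} = 1
G(5) = mex{0} = 1
G(6) = mex{0} = 1
G(7) = mex{0} = 1
G(8) = mex{1,0} = 2
G(9) = mex{1,0,0} = 2
G(10) = mex{1,0,0} = 2
G(11) = mex{1,0,0,0} = 2
G(12) = mex{2,1,0,0} = 3
G(13) = mex{2,1,1,0} = 3
G(14) = mex{2,1,1,0} = 3
G(15) = mex{2,1,1,1} = 0
G(16) = mex{3,2,1,1} = 0
G(17) = mex{3,2,2,1} = 0
G(18) = mex{3,2,2,1} = 0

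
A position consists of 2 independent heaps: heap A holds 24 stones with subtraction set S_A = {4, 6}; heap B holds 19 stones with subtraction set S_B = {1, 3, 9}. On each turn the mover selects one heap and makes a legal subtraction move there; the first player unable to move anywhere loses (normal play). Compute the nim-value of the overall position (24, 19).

0

Heap A, S = {4, 6}:
n :  0  1  2  3  4  5  6  7  8  9 10 11 12 13 14 15 16 17 18 19 20 21 22 23 24
G :  0  0  0  0  1  1  1  1  2  2  0  0  0  0  1  1  1  1  2  2  0  0  0  0  1
G_A(24) = 1.
Heap B, S = {1, 3, 9}:
G(0) = 0
G(1) = mex{0} = 1
G(2) = mex{1} = 0
G(3) = mex{0,0} = 1
G(4) = mex{1,1} = 0
G(5) = mex{0,0} = 1
G(6) = mex{1,1} = 0
G(7) = mex{0,0} = 1
G(8) = mex{1,1} = 0
G(9) = mex{0,0,0} = 1
G(10) = mex{1,1,1} = 0
G(11) = mex{0,0,0} = 1
G(12) = mex{1,1,1} = 0
G(13) = mex{0,0,0} = 1
G(14) = mex{1,1,1} = 0
G(15) = mex{0,0,0} = 1
G(16) = mex{1,1,1} = 0
G(17) = mex{0,0,0} = 1
G(18) = mex{1,1,1} = 0
G(19) = mex{0,0,0} = 1
G_B(19) = 1.
Combined Grundy value = 1 ⊕ 1 = 0.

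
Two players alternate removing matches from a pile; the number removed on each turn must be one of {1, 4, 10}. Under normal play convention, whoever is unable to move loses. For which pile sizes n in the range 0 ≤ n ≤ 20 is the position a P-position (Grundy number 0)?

G(0) = 0
G(1) = mex{0} = 1
G(2) = mex{1} = 0
G(3) = mex{0} = 1
G(4) = mex{1,0} = 2
G(5) = mex{2,1} = 0
G(6) = mex{0,0} = 1
G(7) = mex{1,1} = 0
G(8) = mex{0,2} = 1
G(9) = mex{1,0} = 2
G(10) = mex{2,1,0} = 3
G(11) = mex{3,0,1} = 2
G(12) = mex{2,1,0} = 3
G(13) = mex{3,2,1} = 0
G(14) = mex{0,3,2} = 1
G(15) = mex{1,2,0} = 3
G(16) = mex{3,3,1} = 0
G(17) = mex{0,0,0} = 1
G(18) = mex{1,1,1} = 0
G(19) = mex{0,3,2} = 1
G(20) = mex{1,0,3} = 2
P-positions are exactly the n with G(n) = 0.

0, 2, 5, 7, 13, 16, 18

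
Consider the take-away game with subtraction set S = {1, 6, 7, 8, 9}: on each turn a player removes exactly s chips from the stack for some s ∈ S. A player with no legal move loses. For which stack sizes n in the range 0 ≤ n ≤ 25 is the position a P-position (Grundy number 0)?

0, 2, 4, 14, 16, 18

n :  0  1  2  3  4  5  6  7  8  9 10 11 12 13 14 15 16 17 18 19 20 21 22 23 24 25
G :  0  1  0  1  0  1  2  3  2  3  2  3  4  5  0  1  0  1  0  1  2  3  2  3  2  3
P-positions are exactly the n with G(n) = 0.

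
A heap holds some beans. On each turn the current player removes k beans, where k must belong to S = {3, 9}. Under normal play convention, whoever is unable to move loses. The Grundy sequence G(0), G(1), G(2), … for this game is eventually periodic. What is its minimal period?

6

n :  0  1  2  3  4  5  6  7  8  9 10 11 12 13 14 15 16
G :  0  0  0  1  1  1  0  0  0  1  1  1  0  0  0  1  1
G(n+6) = G(n) holds for n = 0,…,8 (a full window of length max(S) = 9), so the sequence is purely periodic with period 6.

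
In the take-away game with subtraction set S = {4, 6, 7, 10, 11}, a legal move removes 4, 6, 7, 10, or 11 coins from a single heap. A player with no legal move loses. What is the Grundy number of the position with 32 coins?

0

n :  0  1  2  3  4  5  6  7  8  9 10 11 12 13 14 15 16 17 18 19 20 21 22 23 24 25 26 27 28 29 30 31 32
G :  0  0  0  0  1  1  1  1  2  2  2  2  3  3  3  0  0  0  0  1  1  1  1  2  2  2  2  3  3  3  0  0  0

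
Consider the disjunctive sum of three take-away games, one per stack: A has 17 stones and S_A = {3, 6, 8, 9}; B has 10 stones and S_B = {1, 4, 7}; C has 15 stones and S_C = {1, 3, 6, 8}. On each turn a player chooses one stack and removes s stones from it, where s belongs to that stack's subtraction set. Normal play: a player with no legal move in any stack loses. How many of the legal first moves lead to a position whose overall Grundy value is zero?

Stack A, S = {3, 6, 8, 9}:
n :  0  1  2  3  4  5  6  7  8  9 10 11 12 13 14 15 16 17
G :  0  0  0  1  1  1  2  2  2  3  3  3  0  0  0  1  1  1
G_A(17) = 1.
Stack B, S = {1, 4, 7}:
G(0) = 0
G(1) = mex{0} = 1
G(2) = mex{1} = 0
G(3) = mex{0} = 1
G(4) = mex{1,0} = 2
G(5) = mex{2,1} = 0
G(6) = mex{0,0} = 1
G(7) = mex{1,1,0} = 2
G(8) = mex{2,2,1} = 0
G(9) = mex{0,0,0} = 1
G(10) = mex{1,1,1} = 0
G_B(10) = 0.
Stack C, S = {1, 3, 6, 8}:
G(0) = 0
G(1) = mex{0} = 1
G(2) = mex{1} = 0
G(3) = mex{0,0} = 1
G(4) = mex{1,1} = 0
G(5) = mex{0,0} = 1
G(6) = mex{1,1,0} = 2
G(7) = mex{2,0,1} = 3
G(8) = mex{3,1,0,0} = 2
G(9) = mex{2,2,1,1} = 0
G(10) = mex{0,3,0,0} = 1
G(11) = mex{1,2,1,1} = 0
G(12) = mex{0,0,2,0} = 1
G(13) = mex{1,1,3,1} = 0
G(14) = mex{0,0,2,2} = 1
G(15) = mex{1,1,0,3} = 2
G_C(15) = 2.
Combined Grundy value = 1 ⊕ 0 ⊕ 2 = 3.
A winning move leaves total XOR = 0, i.e. changes one component's Grundy value g to g ⊕ X where X is the current total.
Stack A: need g' = 1⊕3 = 2. Options: 17−3→G=0, 17−6→G=3, 17−8→G=3, 17−9→G=2. Hits: 1.
Stack B: need g' = 0⊕3 = 3. Options: 10−1→G=1, 10−4→G=1, 10−7→G=1. Hits: 0.
Stack C: need g' = 2⊕3 = 1. Options: 15−1→G=1, 15−3→G=1, 15−6→G=0, 15−8→G=3. Hits: 2.

3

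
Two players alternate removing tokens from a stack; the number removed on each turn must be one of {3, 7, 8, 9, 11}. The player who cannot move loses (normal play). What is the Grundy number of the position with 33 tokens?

G(0) = 0
G(1) = mex{} = 0
G(2) = mex{} = 0
G(3) = mex{0} = 1
G(4) = mex{0} = 1
G(5) = mex{0} = 1
G(6) = mex{1} = 0
G(7) = mex{1,0} = 2
G(8) = mex{1,0,0} = 2
G(9) = mex{0,0,0,0} = 1
G(10) = mex{2,1,0,0} = 3
G(11) = mex{2,1,1,0,0} = 3
G(12) = mex{1,1,1,1,0} = 2
G(13) = mex{3,0,1,1,0} = 2
G(14) = mex{3,2,0,1,1} = 4
G(15) = mex{2,2,2,0,1} = 3
G(16) = mex{2,1,2,2,1} = 0
G(17) = mex{4,3,1,2,0} = 5
G(18) = mex{3,3,3,1,2} = 0
G(19) = mex{0,2,3,3,2} = 1
G(20) = mex{5,2,2,3,1} = 0
G(21) = mex{0,4,2,2,3} = 1
G(22) = mex{1,3,4,2,3} = 0
G(23) = mex{0,0,3,4,2} = 1
G(24) = mex{1,5,0,3,2} = 4
G(25) = mex{0,0,5,0,4} = 1
G(26) = mex{1,1,0,5,3} = 2
G(27) = mex{4,0,1,0,0} = 2
G(28) = mex{1,1,0,1,5} = 2
G(29) = mex{2,0,1,0,0} = 3
G(30) = mex{2,1,0,1,1} = 3
G(31) = mex{2,4,1,0,0} = 3
G(32) = mex{3,1,4,1,1} = 0
G(33) = mex{3,2,1,4,0} = 5

5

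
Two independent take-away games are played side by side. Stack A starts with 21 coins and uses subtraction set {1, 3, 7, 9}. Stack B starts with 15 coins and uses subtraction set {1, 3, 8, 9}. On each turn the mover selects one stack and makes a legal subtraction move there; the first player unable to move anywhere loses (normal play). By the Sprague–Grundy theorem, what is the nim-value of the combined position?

Stack A, S = {1, 3, 7, 9}:
G(0) = 0
G(1) = mex{0} = 1
G(2) = mex{1} = 0
G(3) = mex{0,0} = 1
G(4) = mex{1,1} = 0
G(5) = mex{0,0} = 1
G(6) = mex{1,1} = 0
G(7) = mex{0,0,0} = 1
G(8) = mex{1,1,1} = 0
G(9) = mex{0,0,0,0} = 1
G(10) = mex{1,1,1,1} = 0
G(11) = mex{0,0,0,0} = 1
G(12) = mex{1,1,1,1} = 0
G(13) = mex{0,0,0,0} = 1
G(14) = mex{1,1,1,1} = 0
G(15) = mex{0,0,0,0} = 1
G(16) = mex{1,1,1,1} = 0
G(17) = mex{0,0,0,0} = 1
G(18) = mex{1,1,1,1} = 0
G(19) = mex{0,0,0,0} = 1
G(20) = mex{1,1,1,1} = 0
G(21) = mex{0,0,0,0} = 1
G_A(21) = 1.
Stack B, S = {1, 3, 8, 9}:
n :  0  1  2  3  4  5  6  7  8  9 10 11 12 13 14 15
G :  0  1  0  1  0  1  0  1  2  3  2  3  2  3  2  3
G_B(15) = 3.
Combined Grundy value = 1 ⊕ 3 = 2.

2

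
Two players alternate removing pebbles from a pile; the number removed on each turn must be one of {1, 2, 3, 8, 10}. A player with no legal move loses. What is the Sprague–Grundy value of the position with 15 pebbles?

n :  0  1  2  3  4  5  6  7  8  9 10 11 12 13 14 15
G :  0  1  2  3  0  1  2  3  4  0  1  2  3  0  1  2

2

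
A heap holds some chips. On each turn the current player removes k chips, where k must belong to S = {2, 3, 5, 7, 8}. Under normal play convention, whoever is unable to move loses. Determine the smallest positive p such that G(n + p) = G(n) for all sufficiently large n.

G(0) = 0
G(1) = mex{} = 0
G(2) = mex{0} = 1
G(3) = mex{0,0} = 1
G(4) = mex{1,0} = 2
G(5) = mex{1,1,0} = 2
G(6) = mex{2,1,0} = 3
G(7) = mex{2,2,1,0} = 3
G(8) = mex{3,2,1,0,0} = 4
G(9) = mex{3,3,2,1,0} = 4
G(10) = mex{4,3,2,1,1} = 0
G(11) = mex{4,4,3,2,1} = 0
G(12) = mex{0,4,3,2,2} = 1
G(13) = mex{0,0,4,3,2} = 1
G(14) = mex{1,0,4,3,3} = 2
G(15) = mex{1,1,0,4,3} = 2
G(16) = mex{2,1,0,4,4} = 3
G(17) = mex{2,2,1,0,4} = 3
G(18) = mex{3,2,1,0,0} = 4
G(19) = mex{3,3,2,1,0} = 4
G(20) = mex{4,3,2,1,1} = 0
G(21) = mex{4,4,3,2,1} = 0
G(n+10) = G(n) holds for n = 0,…,7 (a full window of length max(S) = 8), so the sequence is purely periodic with period 10.

10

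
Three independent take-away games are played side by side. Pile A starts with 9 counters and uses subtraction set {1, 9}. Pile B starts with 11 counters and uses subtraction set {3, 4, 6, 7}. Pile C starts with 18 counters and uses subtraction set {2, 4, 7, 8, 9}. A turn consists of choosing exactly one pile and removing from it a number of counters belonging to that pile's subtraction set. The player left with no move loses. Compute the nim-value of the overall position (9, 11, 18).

2

Pile A, S = {1, 9}:
G(0) = 0
G(1) = mex{0} = 1
G(2) = mex{1} = 0
G(3) = mex{0} = 1
G(4) = mex{1} = 0
G(5) = mex{0} = 1
G(6) = mex{1} = 0
G(7) = mex{0} = 1
G(8) = mex{1} = 0
G(9) = mex{0,0} = 1
G_A(9) = 1.
Pile B, S = {3, 4, 6, 7}:
n :  0  1  2  3  4  5  6  7  8  9 10 11
G :  0  0  0  1  1  1  2  2  2  3  0  0
G_B(11) = 0.
Pile C, S = {2, 4, 7, 8, 9}:
G(0) = 0
G(1) = mex{} = 0
G(2) = mex{0} = 1
G(3) = mex{0} = 1
G(4) = mex{1,0} = 2
G(5) = mex{1,0} = 2
G(6) = mex{2,1} = 0
G(7) = mex{2,1,0} = 3
G(8) = mex{0,2,0,0} = 1
G(9) = mex{3,2,1,0,0} = 4
G(10) = mex{1,0,1,1,0} = 2
G(11) = mex{4,3,2,1,1} = 0
G(12) = mex{2,1,2,2,1} = 0
G(13) = mex{0,4,0,2,2} = 1
G(14) = mex{0,2,3,0,2} = 1
G(15) = mex{1,0,1,3,0} = 2
G(16) = mex{1,0,4,1,3} = 2
G(17) = mex{2,1,2,4,1} = 0
G(18) = mex{2,1,0,2,4} = 3
G_C(18) = 3.
Combined Grundy value = 1 ⊕ 0 ⊕ 3 = 2.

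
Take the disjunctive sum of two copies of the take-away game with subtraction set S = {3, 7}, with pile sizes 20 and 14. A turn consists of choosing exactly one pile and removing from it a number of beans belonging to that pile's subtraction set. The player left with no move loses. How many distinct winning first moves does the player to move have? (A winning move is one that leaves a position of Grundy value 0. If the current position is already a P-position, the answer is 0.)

2

All piles use S = {3, 7}:
n :  0  1  2  3  4  5  6  7  8  9 10 11 12 13 14 15 16 17 18 19 20
G :  0  0  0  1  1  1  0  2  2  1  0  0  0  1  1  1  0  2  2  1  0
Pile A: G(20) = 0.
Pile B: G(14) = 1.
Combined Grundy value = 0 ⊕ 1 = 1.
A winning move leaves total XOR = 0, i.e. changes one component's Grundy value g to g ⊕ X where X is the current total.
Pile A: need g' = 0⊕1 = 1. Options: 20−3→G=2, 20−7→G=1. Hits: 1.
Pile B: need g' = 1⊕1 = 0. Options: 14−3→G=0, 14−7→G=2. Hits: 1.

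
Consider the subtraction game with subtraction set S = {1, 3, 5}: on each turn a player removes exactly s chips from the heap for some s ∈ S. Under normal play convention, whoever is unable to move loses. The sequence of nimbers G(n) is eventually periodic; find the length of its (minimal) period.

G(0) = 0
G(1) = mex{0} = 1
G(2) = mex{1} = 0
G(3) = mex{0,0} = 1
G(4) = mex{1,1} = 0
G(5) = mex{0,0,0} = 1
G(6) = mex{1,1,1} = 0
G(7) = mex{0,0,0} = 1
G(8) = mex{1,1,1} = 0
G(9) = mex{0,0,0} = 1
G(10) = mex{1,1,1} = 0
G(11) = mex{0,0,0} = 1
G(12) = mex{1,1,1} = 0
G(13) = mex{0,0,0} = 1
G(14) = mex{1,1,1} = 0
G(n+2) = G(n) holds for n = 0,…,4 (a full window of length max(S) = 5), so the sequence is purely periodic with period 2.

2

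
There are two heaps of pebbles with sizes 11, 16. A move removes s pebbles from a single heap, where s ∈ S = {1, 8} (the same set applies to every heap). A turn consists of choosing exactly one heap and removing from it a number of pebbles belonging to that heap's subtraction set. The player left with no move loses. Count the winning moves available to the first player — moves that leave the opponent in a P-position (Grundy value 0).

All heaps use S = {1, 8}:
n :  0  1  2  3  4  5  6  7  8  9 10 11 12 13 14 15 16
G :  0  1  0  1  0  1  0  1  2  0  1  0  1  0  1  0  1
Heap A: G(11) = 0.
Heap B: G(16) = 1.
Combined Grundy value = 0 ⊕ 1 = 1.
A winning move leaves total XOR = 0, i.e. changes one component's Grundy value g to g ⊕ X where X is the current total.
Heap A: need g' = 0⊕1 = 1. Options: 11−1→G=1, 11−8→G=1. Hits: 2.
Heap B: need g' = 1⊕1 = 0. Options: 16−1→G=0, 16−8→G=2. Hits: 1.

3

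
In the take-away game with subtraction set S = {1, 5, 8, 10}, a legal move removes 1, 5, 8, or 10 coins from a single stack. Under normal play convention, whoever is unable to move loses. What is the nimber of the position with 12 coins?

G(0) = 0
G(1) = mex{0} = 1
G(2) = mex{1} = 0
G(3) = mex{0} = 1
G(4) = mex{1} = 0
G(5) = mex{0,0} = 1
G(6) = mex{1,1} = 0
G(7) = mex{0,0} = 1
G(8) = mex{1,1,0} = 2
G(9) = mex{2,0,1} = 3
G(10) = mex{3,1,0,0} = 2
G(11) = mex{2,0,1,1} = 3
G(12) = mex{3,1,0,0} = 2

2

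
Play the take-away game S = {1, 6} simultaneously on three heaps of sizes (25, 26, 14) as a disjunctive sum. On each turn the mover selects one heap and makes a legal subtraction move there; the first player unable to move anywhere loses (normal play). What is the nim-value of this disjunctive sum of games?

1

All heaps use S = {1, 6}:
G(0) = 0
G(1) = mex{0} = 1
G(2) = mex{1} = 0
G(3) = mex{0} = 1
G(4) = mex{1} = 0
G(5) = mex{0} = 1
G(6) = mex{1,0} = 2
G(7) = mex{2,1} = 0
G(8) = mex{0,0} = 1
G(9) = mex{1,1} = 0
G(10) = mex{0,0} = 1
G(11) = mex{1,1} = 0
G(12) = mex{0,2} = 1
G(13) = mex{1,0} = 2
G(14) = mex{2,1} = 0
G(15) = mex{0,0} = 1
G(16) = mex{1,1} = 0
G(17) = mex{0,0} = 1
G(18) = mex{1,1} = 0
G(19) = mex{0,2} = 1
G(20) = mex{1,0} = 2
G(21) = mex{2,1} = 0
G(22) = mex{0,0} = 1
G(23) = mex{1,1} = 0
G(24) = mex{0,0} = 1
G(25) = mex{1,1} = 0
G(26) = mex{0,2} = 1
Heap A: G(25) = 0.
Heap B: G(26) = 1.
Heap C: G(14) = 0.
Combined Grundy value = 0 ⊕ 1 ⊕ 0 = 1.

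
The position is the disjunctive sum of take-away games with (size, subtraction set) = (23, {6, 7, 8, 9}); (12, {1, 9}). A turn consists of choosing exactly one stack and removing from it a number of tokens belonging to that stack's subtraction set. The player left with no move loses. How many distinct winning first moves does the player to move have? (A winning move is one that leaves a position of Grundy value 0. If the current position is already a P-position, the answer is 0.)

5

Stack A, S = {6, 7, 8, 9}:
G(0) = 0
G(1) = mex{} = 0
G(2) = mex{} = 0
G(3) = mex{} = 0
G(4) = mex{} = 0
G(5) = mex{} = 0
G(6) = mex{0} = 1
G(7) = mex{0,0} = 1
G(8) = mex{0,0,0} = 1
G(9) = mex{0,0,0,0} = 1
G(10) = mex{0,0,0,0} = 1
G(11) = mex{0,0,0,0} = 1
G(12) = mex{1,0,0,0} = 2
G(13) = mex{1,1,0,0} = 2
G(14) = mex{1,1,1,0} = 2
G(15) = mex{1,1,1,1} = 0
G(16) = mex{1,1,1,1} = 0
G(17) = mex{1,1,1,1} = 0
G(18) = mex{2,1,1,1} = 0
G(19) = mex{2,2,1,1} = 0
G(20) = mex{2,2,2,1} = 0
G(21) = mex{0,2,2,2} = 1
G(22) = mex{0,0,2,2} = 1
G(23) = mex{0,0,0,2} = 1
G_A(23) = 1.
Stack B, S = {1, 9}:
G(0) = 0
G(1) = mex{0} = 1
G(2) = mex{1} = 0
G(3) = mex{0} = 1
G(4) = mex{1} = 0
G(5) = mex{0} = 1
G(6) = mex{1} = 0
G(7) = mex{0} = 1
G(8) = mex{1} = 0
G(9) = mex{0,0} = 1
G(10) = mex{1,1} = 0
G(11) = mex{0,0} = 1
G(12) = mex{1,1} = 0
G_B(12) = 0.
Combined Grundy value = 1 ⊕ 0 = 1.
A winning move leaves total XOR = 0, i.e. changes one component's Grundy value g to g ⊕ X where X is the current total.
Stack A: need g' = 1⊕1 = 0. Options: 23−6→G=0, 23−7→G=0, 23−8→G=0, 23−9→G=2. Hits: 3.
Stack B: need g' = 0⊕1 = 1. Options: 12−1→G=1, 12−9→G=1. Hits: 2.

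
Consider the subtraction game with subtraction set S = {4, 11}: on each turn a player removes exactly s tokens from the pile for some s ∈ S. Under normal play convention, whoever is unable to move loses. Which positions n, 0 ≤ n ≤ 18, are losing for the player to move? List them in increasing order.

G(0) = 0
G(1) = mex{} = 0
G(2) = mex{} = 0
G(3) = mex{} = 0
G(4) = mex{0} = 1
G(5) = mex{0} = 1
G(6) = mex{0} = 1
G(7) = mex{0} = 1
G(8) = mex{1} = 0
G(9) = mex{1} = 0
G(10) = mex{1} = 0
G(11) = mex{1,0} = 2
G(12) = mex{0,0} = 1
G(13) = mex{0,0} = 1
G(14) = mex{0,0} = 1
G(15) = mex{2,1} = 0
G(16) = mex{1,1} = 0
G(17) = mex{1,1} = 0
G(18) = mex{1,1} = 0
P-positions are exactly the n with G(n) = 0.

0, 1, 2, 3, 8, 9, 10, 15, 16, 17, 18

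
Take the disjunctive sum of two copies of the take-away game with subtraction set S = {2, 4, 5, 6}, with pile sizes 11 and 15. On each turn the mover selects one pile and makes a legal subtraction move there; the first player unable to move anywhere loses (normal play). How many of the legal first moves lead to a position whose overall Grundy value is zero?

All piles use S = {2, 4, 5, 6}:
G(0) = 0
G(1) = mex{} = 0
G(2) = mex{0} = 1
G(3) = mex{0} = 1
G(4) = mex{1,0} = 2
G(5) = mex{1,0,0} = 2
G(6) = mex{2,1,0,0} = 3
G(7) = mex{2,1,1,0} = 3
G(8) = mex{3,2,1,1} = 0
G(9) = mex{3,2,2,1} = 0
G(10) = mex{0,3,2,2} = 1
G(11) = mex{0,3,3,2} = 1
G(12) = mex{1,0,3,3} = 2
G(13) = mex{1,0,0,3} = 2
G(14) = mex{2,1,0,0} = 3
G(15) = mex{2,1,1,0} = 3
Pile A: G(11) = 1.
Pile B: G(15) = 3.
Combined Grundy value = 1 ⊕ 3 = 2.
A winning move leaves total XOR = 0, i.e. changes one component's Grundy value g to g ⊕ X where X is the current total.
Pile A: need g' = 1⊕2 = 3. Options: 11−2→G=0, 11−4→G=3, 11−5→G=3, 11−6→G=2. Hits: 2.
Pile B: need g' = 3⊕2 = 1. Options: 15−2→G=2, 15−4→G=1, 15−5→G=1, 15−6→G=0. Hits: 2.

4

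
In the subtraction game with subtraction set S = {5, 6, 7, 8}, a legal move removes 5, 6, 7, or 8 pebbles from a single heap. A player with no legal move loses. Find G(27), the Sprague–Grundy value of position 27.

G(0) = 0
G(1) = mex{} = 0
G(2) = mex{} = 0
G(3) = mex{} = 0
G(4) = mex{} = 0
G(5) = mex{0} = 1
G(6) = mex{0,0} = 1
G(7) = mex{0,0,0} = 1
G(8) = mex{0,0,0,0} = 1
G(9) = mex{0,0,0,0} = 1
G(10) = mex{1,0,0,0} = 2
G(11) = mex{1,1,0,0} = 2
G(12) = mex{1,1,1,0} = 2
G(13) = mex{1,1,1,1} = 0
G(14) = mex{1,1,1,1} = 0
G(15) = mex{2,1,1,1} = 0
G(16) = mex{2,2,1,1} = 0
G(17) = mex{2,2,2,1} = 0
G(18) = mex{0,2,2,2} = 1
G(19) = mex{0,0,2,2} = 1
G(20) = mex{0,0,0,2} = 1
G(21) = mex{0,0,0,0} = 1
G(22) = mex{0,0,0,0} = 1
G(23) = mex{1,0,0,0} = 2
G(24) = mex{1,1,0,0} = 2
G(25) = mex{1,1,1,0} = 2
G(26) = mex{1,1,1,1} = 0
G(27) = mex{1,1,1,1} = 0

0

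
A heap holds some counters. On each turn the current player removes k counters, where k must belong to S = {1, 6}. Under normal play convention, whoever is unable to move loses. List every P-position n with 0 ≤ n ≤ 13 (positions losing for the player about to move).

0, 2, 4, 7, 9, 11

G(0) = 0
G(1) = mex{0} = 1
G(2) = mex{1} = 0
G(3) = mex{0} = 1
G(4) = mex{1} = 0
G(5) = mex{0} = 1
G(6) = mex{1,0} = 2
G(7) = mex{2,1} = 0
G(8) = mex{0,0} = 1
G(9) = mex{1,1} = 0
G(10) = mex{0,0} = 1
G(11) = mex{1,1} = 0
G(12) = mex{0,2} = 1
G(13) = mex{1,0} = 2
P-positions are exactly the n with G(n) = 0.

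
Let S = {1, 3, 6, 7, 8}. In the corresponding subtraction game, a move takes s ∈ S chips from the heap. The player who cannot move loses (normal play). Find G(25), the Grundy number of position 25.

4

G(0) = 0
G(1) = mex{0} = 1
G(2) = mex{1} = 0
G(3) = mex{0,0} = 1
G(4) = mex{1,1} = 0
G(5) = mex{0,0} = 1
G(6) = mex{1,1,0} = 2
G(7) = mex{2,0,1,0} = 3
G(8) = mex{3,1,0,1,0} = 2
G(9) = mex{2,2,1,0,1} = 3
G(10) = mex{3,3,0,1,0} = 2
G(11) = mex{2,2,1,0,1} = 3
G(12) = mex{3,3,2,1,0} = 4
G(13) = mex{4,2,3,2,1} = 0
G(14) = mex{0,3,2,3,2} = 1
G(15) = mex{1,4,3,2,3} = 0
G(16) = mex{0,0,2,3,2} = 1
G(17) = mex{1,1,3,2,3} = 0
G(18) = mex{0,0,4,3,2} = 1
G(19) = mex{1,1,0,4,3} = 2
G(20) = mex{2,0,1,0,4} = 3
G(21) = mex{3,1,0,1,0} = 2
G(22) = mex{2,2,1,0,1} = 3
G(23) = mex{3,3,0,1,0} = 2
G(24) = mex{2,2,1,0,1} = 3
G(25) = mex{3,3,2,1,0} = 4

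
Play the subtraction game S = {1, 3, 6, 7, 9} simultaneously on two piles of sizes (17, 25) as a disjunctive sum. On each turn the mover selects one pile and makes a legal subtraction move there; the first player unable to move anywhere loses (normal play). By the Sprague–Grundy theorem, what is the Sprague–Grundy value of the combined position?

All piles use S = {1, 3, 6, 7, 9}:
n :  0  1  2  3  4  5  6  7  8  9 10 11 12 13 14 15 16 17 18 19 20 21 22 23 24 25
G :  0  1  0  1  0  1  2  3  2  3  2  3  0  1  0  1  0  1  2  3  2  3  2  3  0  1
Pile A: G(17) = 1.
Pile B: G(25) = 1.
Combined Grundy value = 1 ⊕ 1 = 0.

0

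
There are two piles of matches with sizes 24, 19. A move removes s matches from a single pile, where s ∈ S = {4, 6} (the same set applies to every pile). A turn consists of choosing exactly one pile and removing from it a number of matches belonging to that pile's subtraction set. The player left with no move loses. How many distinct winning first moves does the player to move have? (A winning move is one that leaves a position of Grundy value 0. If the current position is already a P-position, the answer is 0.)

All piles use S = {4, 6}:
n :  0  1  2  3  4  5  6  7  8  9 10 11 12 13 14 15 16 17 18 19 20 21 22 23 24
G :  0  0  0  0  1  1  1  1  2  2  0  0  0  0  1  1  1  1  2  2  0  0  0  0  1
Pile A: G(24) = 1.
Pile B: G(19) = 2.
Combined Grundy value = 1 ⊕ 2 = 3.
A winning move leaves total XOR = 0, i.e. changes one component's Grundy value g to g ⊕ X where X is the current total.
Pile A: need g' = 1⊕3 = 2. Options: 24−4→G=0, 24−6→G=2. Hits: 1.
Pile B: need g' = 2⊕3 = 1. Options: 19−4→G=1, 19−6→G=0. Hits: 1.

2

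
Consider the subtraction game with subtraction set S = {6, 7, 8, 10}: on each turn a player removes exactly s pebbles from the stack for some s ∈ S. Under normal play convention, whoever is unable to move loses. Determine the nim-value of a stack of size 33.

0

n :  0  1  2  3  4  5  6  7  8  9 10 11 12 13 14 15 16 17 18 19 20 21 22 23 24 25 26 27 28 29 30 31 32 33
G :  0  0  0  0  0  0  1  1  1  1  1  1  2  2  2  2  0  0  0  0  0  0  1  1  1  1  1  1  2  2  2  2  0  0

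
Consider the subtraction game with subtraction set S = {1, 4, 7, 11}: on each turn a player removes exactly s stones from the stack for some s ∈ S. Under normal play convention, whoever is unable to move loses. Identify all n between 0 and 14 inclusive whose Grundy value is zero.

0, 2, 5, 8, 10

n :  0  1  2  3  4  5  6  7  8  9 10 11 12 13 14
G :  0  1  0  1  2  0  1  2  0  1  0  1  2  3  4
P-positions are exactly the n with G(n) = 0.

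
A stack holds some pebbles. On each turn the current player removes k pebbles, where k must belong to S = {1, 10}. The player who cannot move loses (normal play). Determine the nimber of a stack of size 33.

n :  0  1  2  3  4  5  6  7  8  9 10 11 12 13 14 15 16 17 18 19 20 21 22 23 24 25 26 27 28 29 30 31 32 33
G :  0  1  0  1  0  1  0  1  0  1  2  0  1  0  1  0  1  0  1  0  1  2  0  1  0  1  0  1  0  1  0  1  2  0

0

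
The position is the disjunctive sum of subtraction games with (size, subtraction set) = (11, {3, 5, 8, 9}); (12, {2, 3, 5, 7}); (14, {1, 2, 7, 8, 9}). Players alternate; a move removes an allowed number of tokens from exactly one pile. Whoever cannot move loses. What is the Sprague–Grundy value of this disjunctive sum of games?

Pile A, S = {3, 5, 8, 9}:
G(0) = 0
G(1) = mex{} = 0
G(2) = mex{} = 0
G(3) = mex{0} = 1
G(4) = mex{0} = 1
G(5) = mex{0,0} = 1
G(6) = mex{1,0} = 2
G(7) = mex{1,0} = 2
G(8) = mex{1,1,0} = 2
G(9) = mex{2,1,0,0} = 3
G(10) = mex{2,1,0,0} = 3
G(11) = mex{2,2,1,0} = 3
G_A(11) = 3.
Pile B, S = {2, 3, 5, 7}:
G(0) = 0
G(1) = mex{} = 0
G(2) = mex{0} = 1
G(3) = mex{0,0} = 1
G(4) = mex{1,0} = 2
G(5) = mex{1,1,0} = 2
G(6) = mex{2,1,0} = 3
G(7) = mex{2,2,1,0} = 3
G(8) = mex{3,2,1,0} = 4
G(9) = mex{3,3,2,1} = 0
G(10) = mex{4,3,2,1} = 0
G(11) = mex{0,4,3,2} = 1
G(12) = mex{0,0,3,2} = 1
G_B(12) = 1.
Pile C, S = {1, 2, 7, 8, 9}:
G(0) = 0
G(1) = mex{0} = 1
G(2) = mex{1,0} = 2
G(3) = mex{2,1} = 0
G(4) = mex{0,2} = 1
G(5) = mex{1,0} = 2
G(6) = mex{2,1} = 0
G(7) = mex{0,2,0} = 1
G(8) = mex{1,0,1,0} = 2
G(9) = mex{2,1,2,1,0} = 3
G(10) = mex{3,2,0,2,1} = 4
G(11) = mex{4,3,1,0,2} = 5
G(12) = mex{5,4,2,1,0} = 3
G(13) = mex{3,5,0,2,1} = 4
G(14) = mex{4,3,1,0,2} = 5
G_C(14) = 5.
Combined Grundy value = 3 ⊕ 1 ⊕ 5 = 7.

7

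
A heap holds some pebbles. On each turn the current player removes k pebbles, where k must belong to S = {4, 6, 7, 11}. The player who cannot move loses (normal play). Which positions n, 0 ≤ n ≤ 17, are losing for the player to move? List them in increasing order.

0, 1, 2, 3, 15, 16, 17

n :  0  1  2  3  4  5  6  7  8  9 10 11 12 13 14 15 16 17
G :  0  0  0  0  1  1  1  1  2  2  2  2  3  3  3  0  0  0
P-positions are exactly the n with G(n) = 0.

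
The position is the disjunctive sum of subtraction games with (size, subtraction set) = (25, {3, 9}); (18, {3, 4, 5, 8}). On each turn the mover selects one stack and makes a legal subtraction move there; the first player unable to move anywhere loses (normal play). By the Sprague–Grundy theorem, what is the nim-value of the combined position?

2

Stack A, S = {3, 9}:
G(0) = 0
G(1) = mex{} = 0
G(2) = mex{} = 0
G(3) = mex{0} = 1
G(4) = mex{0} = 1
G(5) = mex{0} = 1
G(6) = mex{1} = 0
G(7) = mex{1} = 0
G(8) = mex{1} = 0
G(9) = mex{0,0} = 1
G(10) = mex{0,0} = 1
G(11) = mex{0,0} = 1
G(12) = mex{1,1} = 0
G(13) = mex{1,1} = 0
G(14) = mex{1,1} = 0
G(15) = mex{0,0} = 1
G(16) = mex{0,0} = 1
G(17) = mex{0,0} = 1
G(18) = mex{1,1} = 0
G(19) = mex{1,1} = 0
G(20) = mex{1,1} = 0
G(21) = mex{0,0} = 1
G(22) = mex{0,0} = 1
G(23) = mex{0,0} = 1
G(24) = mex{1,1} = 0
G(25) = mex{1,1} = 0
G_A(25) = 0.
Stack B, S = {3, 4, 5, 8}:
G(0) = 0
G(1) = mex{} = 0
G(2) = mex{} = 0
G(3) = mex{0} = 1
G(4) = mex{0,0} = 1
G(5) = mex{0,0,0} = 1
G(6) = mex{1,0,0} = 2
G(7) = mex{1,1,0} = 2
G(8) = mex{1,1,1,0} = 2
G(9) = mex{2,1,1,0} = 3
G(10) = mex{2,2,1,0} = 3
G(11) = mex{2,2,2,1} = 0
G(12) = mex{3,2,2,1} = 0
G(13) = mex{3,3,2,1} = 0
G(14) = mex{0,3,3,2} = 1
G(15) = mex{0,0,3,2} = 1
G(16) = mex{0,0,0,2} = 1
G(17) = mex{1,0,0,3} = 2
G(18) = mex{1,1,0,3} = 2
G_B(18) = 2.
Combined Grundy value = 0 ⊕ 2 = 2.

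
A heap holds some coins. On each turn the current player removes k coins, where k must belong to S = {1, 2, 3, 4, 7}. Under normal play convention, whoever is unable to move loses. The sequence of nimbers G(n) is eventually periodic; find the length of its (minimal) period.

n :  0  1  2  3  4  5  6  7  8  9 10 11 12 13 14
G :  0  1  2  3  4  0  1  2  3  4  0  1  2  3  4
G(n+5) = G(n) holds for n = 0,…,6 (a full window of length max(S) = 7), so the sequence is purely periodic with period 5.

5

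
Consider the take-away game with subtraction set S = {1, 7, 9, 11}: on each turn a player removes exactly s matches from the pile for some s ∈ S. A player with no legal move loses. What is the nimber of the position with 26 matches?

G(0) = 0
G(1) = mex{0} = 1
G(2) = mex{1} = 0
G(3) = mex{0} = 1
G(4) = mex{1} = 0
G(5) = mex{0} = 1
G(6) = mex{1} = 0
G(7) = mex{0,0} = 1
G(8) = mex{1,1} = 0
G(9) = mex{0,0,0} = 1
G(10) = mex{1,1,1} = 0
G(11) = mex{0,0,0,0} = 1
G(12) = mex{1,1,1,1} = 0
G(13) = mex{0,0,0,0} = 1
G(14) = mex{1,1,1,1} = 0
G(15) = mex{0,0,0,0} = 1
G(16) = mex{1,1,1,1} = 0
G(17) = mex{0,0,0,0} = 1
G(18) = mex{1,1,1,1} = 0
G(19) = mex{0,0,0,0} = 1
G(20) = mex{1,1,1,1} = 0
G(21) = mex{0,0,0,0} = 1
G(22) = mex{1,1,1,1} = 0
G(23) = mex{0,0,0,0} = 1
G(24) = mex{1,1,1,1} = 0
G(25) = mex{0,0,0,0} = 1
G(26) = mex{1,1,1,1} = 0

0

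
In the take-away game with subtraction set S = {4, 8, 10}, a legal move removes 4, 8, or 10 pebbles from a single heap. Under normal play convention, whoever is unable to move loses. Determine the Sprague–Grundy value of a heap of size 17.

n :  0  1  2  3  4  5  6  7  8  9 10 11 12 13 14 15 16 17
G :  0  0  0  0  1  1  1  1  2  2  2  2  3  3  0  0  0  0

0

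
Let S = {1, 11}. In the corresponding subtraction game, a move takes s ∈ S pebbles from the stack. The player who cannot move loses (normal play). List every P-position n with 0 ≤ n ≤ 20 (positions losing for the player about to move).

0, 2, 4, 6, 8, 10, 12, 14, 16, 18, 20

n :  0  1  2  3  4  5  6  7  8  9 10 11 12 13 14 15 16 17 18 19 20
G :  0  1  0  1  0  1  0  1  0  1  0  1  0  1  0  1  0  1  0  1  0
P-positions are exactly the n with G(n) = 0.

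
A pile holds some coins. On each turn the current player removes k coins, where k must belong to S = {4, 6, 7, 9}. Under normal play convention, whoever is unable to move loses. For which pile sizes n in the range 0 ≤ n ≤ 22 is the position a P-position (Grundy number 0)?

0, 1, 2, 3, 13, 14, 15, 16

G(0) = 0
G(1) = mex{} = 0
G(2) = mex{} = 0
G(3) = mex{} = 0
G(4) = mex{0} = 1
G(5) = mex{0} = 1
G(6) = mex{0,0} = 1
G(7) = mex{0,0,0} = 1
G(8) = mex{1,0,0} = 2
G(9) = mex{1,0,0,0} = 2
G(10) = mex{1,1,0,0} = 2
G(11) = mex{1,1,1,0} = 2
G(12) = mex{2,1,1,0} = 3
G(13) = mex{2,1,1,1} = 0
G(14) = mex{2,2,1,1} = 0
G(15) = mex{2,2,2,1} = 0
G(16) = mex{3,2,2,1} = 0
G(17) = mex{0,2,2,2} = 1
G(18) = mex{0,3,2,2} = 1
G(19) = mex{0,0,3,2} = 1
G(20) = mex{0,0,0,2} = 1
G(21) = mex{1,0,0,3} = 2
G(22) = mex{1,0,0,0} = 2
P-positions are exactly the n with G(n) = 0.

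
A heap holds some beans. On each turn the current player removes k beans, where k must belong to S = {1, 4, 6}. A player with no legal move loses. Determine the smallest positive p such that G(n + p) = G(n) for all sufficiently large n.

n :  0  1  2  3  4  5  6  7  8  9 10 11 12 13 14
G :  0  1  0  1  2  0  1  0  1  2  0  1  0  1  2
G(n+5) = G(n) holds for n = 0,…,5 (a full window of length max(S) = 6), so the sequence is purely periodic with period 5.

5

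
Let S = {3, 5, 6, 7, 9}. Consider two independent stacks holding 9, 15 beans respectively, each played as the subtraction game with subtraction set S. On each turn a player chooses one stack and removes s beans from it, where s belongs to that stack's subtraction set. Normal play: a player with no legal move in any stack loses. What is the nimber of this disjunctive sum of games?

All stacks use S = {3, 5, 6, 7, 9}:
n :  0  1  2  3  4  5  6  7  8  9 10 11 12 13 14 15
G :  0  0  0  1  1  1  2  2  2  3  3  3  0  0  0  1
Stack A: G(9) = 3.
Stack B: G(15) = 1.
Combined Grundy value = 3 ⊕ 1 = 2.

2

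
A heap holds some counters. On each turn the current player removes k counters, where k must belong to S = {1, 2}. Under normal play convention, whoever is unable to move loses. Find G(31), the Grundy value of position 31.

1

n :  0  1  2  3  4  5  6  7  8  9 10 11 12 13 14 15 16 17 18 19 20 21 22 23 24 25 26 27 28 29 30 31
G :  0  1  2  0  1  2  0  1  2  0  1  2  0  1  2  0  1  2  0  1  2  0  1  2  0  1  2  0  1  2  0  1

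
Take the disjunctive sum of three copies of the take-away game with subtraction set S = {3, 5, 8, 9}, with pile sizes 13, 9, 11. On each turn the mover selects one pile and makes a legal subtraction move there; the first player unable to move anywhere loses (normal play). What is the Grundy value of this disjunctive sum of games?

0

All piles use S = {3, 5, 8, 9}:
n :  0  1  2  3  4  5  6  7  8  9 10 11 12 13
G :  0  0  0  1  1  1  2  2  2  3  3  3  0  0
Pile A: G(13) = 0.
Pile B: G(9) = 3.
Pile C: G(11) = 3.
Combined Grundy value = 0 ⊕ 3 ⊕ 3 = 0.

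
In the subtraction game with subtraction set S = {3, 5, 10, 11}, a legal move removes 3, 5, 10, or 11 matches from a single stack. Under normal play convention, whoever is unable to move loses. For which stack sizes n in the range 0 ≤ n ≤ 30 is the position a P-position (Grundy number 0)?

0, 1, 2, 8, 9, 15, 16, 17, 23, 24, 30

n :  0  1  2  3  4  5  6  7  8  9 10 11 12 13 14 15 16 17 18 19 20 21 22 23 24 25 26 27 28 29 30
G :  0  0  0  1  1  1  2  2  0  0  3  1  1  2  2  0  0  0  1  1  1  2  2  0  0  3  1  1  2  2  0
P-positions are exactly the n with G(n) = 0.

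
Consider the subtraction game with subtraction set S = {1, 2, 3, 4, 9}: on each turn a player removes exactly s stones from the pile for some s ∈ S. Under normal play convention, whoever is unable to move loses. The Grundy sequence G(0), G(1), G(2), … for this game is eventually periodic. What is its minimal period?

n :  0  1  2  3  4  5  6  7  8  9 10 11 12 13 14 15
G :  0  1  2  3  4  0  1  2  3  4  0  1  2  3  4  0
G(n+5) = G(n) holds for n = 0,…,8 (a full window of length max(S) = 9), so the sequence is purely periodic with period 5.

5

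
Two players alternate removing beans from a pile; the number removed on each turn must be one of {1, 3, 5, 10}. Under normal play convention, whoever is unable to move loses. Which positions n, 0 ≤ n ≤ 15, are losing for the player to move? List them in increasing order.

G(0) = 0
G(1) = mex{0} = 1
G(2) = mex{1} = 0
G(3) = mex{0,0} = 1
G(4) = mex{1,1} = 0
G(5) = mex{0,0,0} = 1
G(6) = mex{1,1,1} = 0
G(7) = mex{0,0,0} = 1
G(8) = mex{1,1,1} = 0
G(9) = mex{0,0,0} = 1
G(10) = mex{1,1,1,0} = 2
G(11) = mex{2,0,0,1} = 3
G(12) = mex{3,1,1,0} = 2
G(13) = mex{2,2,0,1} = 3
G(14) = mex{3,3,1,0} = 2
G(15) = mex{2,2,2,1} = 0
P-positions are exactly the n with G(n) = 0.

0, 2, 4, 6, 8, 15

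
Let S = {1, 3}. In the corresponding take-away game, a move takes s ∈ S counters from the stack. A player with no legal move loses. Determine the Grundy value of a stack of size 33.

n :  0  1  2  3  4  5  6  7  8  9 10 11 12 13 14 15 16 17 18 19 20 21 22 23 24 25 26 27 28 29 30 31 32 33
G :  0  1  0  1  0  1  0  1  0  1  0  1  0  1  0  1  0  1  0  1  0  1  0  1  0  1  0  1  0  1  0  1  0  1

1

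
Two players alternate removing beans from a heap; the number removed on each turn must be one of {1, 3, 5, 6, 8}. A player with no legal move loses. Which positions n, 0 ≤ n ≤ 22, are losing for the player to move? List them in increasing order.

n :  0  1  2  3  4  5  6  7  8  9 10 11 12 13 14 15 16 17 18 19 20 21 22
G :  0  1  0  1  0  1  2  3  2  3  2  0  1  0  1  0  1  2  3  2  3  2  0
P-positions are exactly the n with G(n) = 0.

0, 2, 4, 11, 13, 15, 22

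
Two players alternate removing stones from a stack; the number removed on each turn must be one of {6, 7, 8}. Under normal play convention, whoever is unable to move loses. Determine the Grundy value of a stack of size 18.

G(0) = 0
G(1) = mex{} = 0
G(2) = mex{} = 0
G(3) = mex{} = 0
G(4) = mex{} = 0
G(5) = mex{} = 0
G(6) = mex{0} = 1
G(7) = mex{0,0} = 1
G(8) = mex{0,0,0} = 1
G(9) = mex{0,0,0} = 1
G(10) = mex{0,0,0} = 1
G(11) = mex{0,0,0} = 1
G(12) = mex{1,0,0} = 2
G(13) = mex{1,1,0} = 2
G(14) = mex{1,1,1} = 0
G(15) = mex{1,1,1} = 0
G(16) = mex{1,1,1} = 0
G(17) = mex{1,1,1} = 0
G(18) = mex{2,1,1} = 0

0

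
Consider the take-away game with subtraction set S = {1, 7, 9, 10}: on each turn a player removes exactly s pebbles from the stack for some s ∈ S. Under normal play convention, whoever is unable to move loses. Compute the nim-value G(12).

2

n :  0  1  2  3  4  5  6  7  8  9 10 11 12
G :  0  1  0  1  0  1  0  1  0  1  2  3  2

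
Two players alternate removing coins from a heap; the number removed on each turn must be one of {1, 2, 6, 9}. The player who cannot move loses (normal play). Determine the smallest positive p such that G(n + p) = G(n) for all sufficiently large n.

G(0) = 0
G(1) = mex{0} = 1
G(2) = mex{1,0} = 2
G(3) = mex{2,1} = 0
G(4) = mex{0,2} = 1
G(5) = mex{1,0} = 2
G(6) = mex{2,1,0} = 3
G(7) = mex{3,2,1} = 0
G(8) = mex{0,3,2} = 1
G(9) = mex{1,0,0,0} = 2
G(10) = mex{2,1,1,1} = 0
G(11) = mex{0,2,2,2} = 1
G(12) = mex{1,0,3,0} = 2
G(13) = mex{2,1,0,1} = 3
G(14) = mex{3,2,1,2} = 0
G(15) = mex{0,3,2,3} = 1
G(16) = mex{1,0,0,0} = 2
G(17) = mex{2,1,1,1} = 0
G(n+7) = G(n) holds for n = 0,…,8 (a full window of length max(S) = 9), so the sequence is purely periodic with period 7.

7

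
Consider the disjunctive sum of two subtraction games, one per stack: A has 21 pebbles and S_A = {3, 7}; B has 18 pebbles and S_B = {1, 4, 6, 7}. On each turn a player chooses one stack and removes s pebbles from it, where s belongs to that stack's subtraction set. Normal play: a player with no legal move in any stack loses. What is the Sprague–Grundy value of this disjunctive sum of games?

Stack A, S = {3, 7}:
n :  0  1  2  3  4  5  6  7  8  9 10 11 12 13 14 15 16 17 18 19 20 21
G :  0  0  0  1  1  1  0  2  2  1  0  0  0  1  1  1  0  2  2  1  0  0
G_A(21) = 0.
Stack B, S = {1, 4, 6, 7}:
n :  0  1  2  3  4  5  6  7  8  9 10 11 12 13 14 15 16 17 18
G :  0  1  0  1  2  0  1  2  3  2  0  1  2  0  1  0  1  2  0
G_B(18) = 0.
Combined Grundy value = 0 ⊕ 0 = 0.

0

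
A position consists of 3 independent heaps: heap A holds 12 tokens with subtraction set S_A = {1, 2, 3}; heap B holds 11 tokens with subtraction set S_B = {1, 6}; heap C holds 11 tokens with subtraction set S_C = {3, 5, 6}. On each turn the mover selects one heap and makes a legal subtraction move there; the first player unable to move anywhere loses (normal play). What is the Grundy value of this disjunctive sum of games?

0

Heap A, S = {1, 2, 3}:
n :  0  1  2  3  4  5  6  7  8  9 10 11 12
G :  0  1  2  3  0  1  2  3  0  1  2  3  0
G_A(12) = 0.
Heap B, S = {1, 6}:
G(0) = 0
G(1) = mex{0} = 1
G(2) = mex{1} = 0
G(3) = mex{0} = 1
G(4) = mex{1} = 0
G(5) = mex{0} = 1
G(6) = mex{1,0} = 2
G(7) = mex{2,1} = 0
G(8) = mex{0,0} = 1
G(9) = mex{1,1} = 0
G(10) = mex{0,0} = 1
G(11) = mex{1,1} = 0
G_B(11) = 0.
Heap C, S = {3, 5, 6}:
G(0) = 0
G(1) = mex{} = 0
G(2) = mex{} = 0
G(3) = mex{0} = 1
G(4) = mex{0} = 1
G(5) = mex{0,0} = 1
G(6) = mex{1,0,0} = 2
G(7) = mex{1,0,0} = 2
G(8) = mex{1,1,0} = 2
G(9) = mex{2,1,1} = 0
G(10) = mex{2,1,1} = 0
G(11) = mex{2,2,1} = 0
G_C(11) = 0.
Combined Grundy value = 0 ⊕ 0 ⊕ 0 = 0.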